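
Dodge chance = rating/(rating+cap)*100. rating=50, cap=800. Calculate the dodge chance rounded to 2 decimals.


dodge% = 50 / (50 + 800) * 100
= 50 / 850 * 100
= 0.058824 * 100
= 5.88%

5.88%


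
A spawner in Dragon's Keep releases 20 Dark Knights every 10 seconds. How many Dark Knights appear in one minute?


Spawns per minute = count * (60 / interval)
= 20 * (60 / 10)
= 20 * 6.0
= 120.0

120.0 per minute


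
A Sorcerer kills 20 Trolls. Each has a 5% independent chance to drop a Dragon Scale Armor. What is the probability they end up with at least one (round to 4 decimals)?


P(at least one) = 1 - P(none) = 1 - (1-p)^n
p = 5/100 = 0.05
1 - p = 0.95
(1 - p)^20 = 0.95^20 = 0.358486
P(at least one) = 1 - 0.358486 = 0.6415

0.6415


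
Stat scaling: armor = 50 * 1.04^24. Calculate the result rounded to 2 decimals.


value = base * growth^level
= 50 * 1.04^24
= 50 * 2.563304
= 128.17

128.17 armor


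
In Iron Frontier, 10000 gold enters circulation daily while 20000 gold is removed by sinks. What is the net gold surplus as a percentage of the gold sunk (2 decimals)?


Net gold = 10000 - 20000 = -10000
Inflation rate = net / sunk * 100 = -10000 / 20000 * 100
= -0.5 * 100
= -50.00%

-50.00%


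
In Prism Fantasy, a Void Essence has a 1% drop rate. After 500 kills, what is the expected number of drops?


Expected drops = kills * (drop_rate / 100)
= 500 * (1 / 100)
= 500 * 0.01
= 5.0

5.0 drops


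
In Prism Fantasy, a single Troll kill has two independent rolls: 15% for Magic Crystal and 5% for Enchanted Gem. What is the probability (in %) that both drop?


For independent events, P(both) = P(A) * P(B)
= 15% * 5%
= 75 / 100 %
= 0.75%

0.75%


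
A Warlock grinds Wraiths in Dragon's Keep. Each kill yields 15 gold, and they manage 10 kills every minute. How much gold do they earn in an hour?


Gold per minute = 15 * 10 = 150
Gold per hour = 150 * 60 = 9000

9000 gold/hour


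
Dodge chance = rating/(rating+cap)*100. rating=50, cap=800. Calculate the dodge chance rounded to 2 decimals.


dodge% = 50 / (50 + 800) * 100
= 50 / 850 * 100
= 0.058824 * 100
= 5.88%

5.88%


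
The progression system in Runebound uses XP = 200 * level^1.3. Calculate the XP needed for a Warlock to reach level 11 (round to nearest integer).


XP = 200 * level^1.3
Substitute level = 11:
XP = 200 * 11^1.3
= 200 * 22.5845
= 4517

4517 XP


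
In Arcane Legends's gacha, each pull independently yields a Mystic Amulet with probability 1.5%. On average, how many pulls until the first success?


Expected pulls for a geometric distribution = 1/p = 100 / rate%
= 100 / 1.5
= 66.67

66.67 pulls


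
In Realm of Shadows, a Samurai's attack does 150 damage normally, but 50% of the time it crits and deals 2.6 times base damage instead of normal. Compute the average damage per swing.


E[dmg] = base * (1 + crit_chance * (crit_mult - 1))
cc as decimal = 50/100 = 0.5
cm - 1 = 2.6 - 1 = 1.6
Bonus factor = 0.5 * 1.6 = 0.8
Total multiplier = 1 + 0.8 = 1.8
Expected damage = 150 * 1.8 = 270.00

270.00 damage


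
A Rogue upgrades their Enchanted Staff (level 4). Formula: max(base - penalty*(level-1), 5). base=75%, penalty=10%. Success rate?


raw_rate = 75 - 10 * (4 - 1)
= 75 - 10 * 3
= 75 - 30
= 45
Apply floor: max(45, 5) = 45%

45%


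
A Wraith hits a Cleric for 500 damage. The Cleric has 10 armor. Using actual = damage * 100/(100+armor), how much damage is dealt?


actual = 500 * 100 / (100 + 10)
= 500 * 100 / 110
= 50000 / 110
= 454.55

454.55 damage


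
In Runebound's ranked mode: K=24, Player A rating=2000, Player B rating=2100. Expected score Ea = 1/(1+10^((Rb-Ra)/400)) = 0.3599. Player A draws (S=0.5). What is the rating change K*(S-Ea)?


Elo update: delta = K * (S - Ea), where S = 0.5 (draws)
S - Ea = 0.5 - 0.3599 = 0.1401
Rating change = 24 * 0.1401
= 3.36

3.36 rating points


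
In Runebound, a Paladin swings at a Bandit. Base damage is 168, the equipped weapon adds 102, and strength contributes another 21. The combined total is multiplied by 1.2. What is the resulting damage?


Sum base + weapon + str = 168 + 102 + 21 = 291
Multiply by 1.2:
291 * 1.2 = 349.2

349.2 damage


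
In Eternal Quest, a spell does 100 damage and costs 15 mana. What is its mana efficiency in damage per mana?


Efficiency = damage / mana
= 100 / 15
= 6.67

6.67 dmg/mana


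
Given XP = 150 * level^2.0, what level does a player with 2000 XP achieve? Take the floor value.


XP = 150 * level^2.0, so level = (XP / 150)^(1/2.0)
= (2000 / 150)^(1/2.0)
= 13.3333^0.5
= 3.6515
Floor: level = 3

level 3


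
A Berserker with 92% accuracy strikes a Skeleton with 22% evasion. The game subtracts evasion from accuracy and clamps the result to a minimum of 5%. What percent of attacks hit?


accuracy - evasion = 92 - 22 = 70
Apply floor: max(70, 5) = 70
Hit chance = 70%

70%


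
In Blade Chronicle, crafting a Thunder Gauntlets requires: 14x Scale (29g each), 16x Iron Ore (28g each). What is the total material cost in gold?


Cost breakdown:
  Scale: 14 * 29 = 406
  Iron Ore: 16 * 28 = 448
Total = 406 + 448 = 854

854 gold


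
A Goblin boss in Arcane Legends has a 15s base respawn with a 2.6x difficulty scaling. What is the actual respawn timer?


Respawn time = base * multiplier
= 15 * 2.6
= 39.0 seconds

39.0 seconds


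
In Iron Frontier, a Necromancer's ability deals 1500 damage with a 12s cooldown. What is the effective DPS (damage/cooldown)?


DPS = damage / cooldown
= 1500 / 12
= 125.00

125.00 DPS


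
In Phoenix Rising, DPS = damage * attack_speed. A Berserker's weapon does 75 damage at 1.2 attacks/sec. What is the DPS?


DPS = damage * attack_speed
= 75 * 1.2
= 90.0

90.0 DPS


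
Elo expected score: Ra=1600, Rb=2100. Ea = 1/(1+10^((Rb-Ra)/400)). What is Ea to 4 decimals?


Elo expected score: Ea = 1/(1 + 10^((Rb-Ra)/400))
Rb - Ra = 2100 - 1600 = 500
(Rb-Ra)/400 = 500/400 = 1.25
10^1.25 = 17.782794
Ea = 1/(1 + 17.782794) = 1/18.782794 = 0.0532

0.0532


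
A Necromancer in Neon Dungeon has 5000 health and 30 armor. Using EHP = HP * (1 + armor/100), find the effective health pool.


EHP = 5000 * (1 + 30/100)
= 5000 * (1 + 0.3)
= 5000 * 1.3
= 6500.0

6500.0 EHP


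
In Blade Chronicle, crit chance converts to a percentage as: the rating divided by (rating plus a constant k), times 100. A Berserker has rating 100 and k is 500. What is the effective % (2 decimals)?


effective% = rating / (rating + k) * 100
= 100 / (100 + 500) * 100
= 100 / 600 * 100
= 0.166667 * 100
= 16.67%

16.67%


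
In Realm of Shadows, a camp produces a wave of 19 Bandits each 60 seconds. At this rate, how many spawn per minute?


Spawns per minute = count * (60 / interval)
= 19 * (60 / 60)
= 19 * 1.0
= 19.0

19.0 per minute


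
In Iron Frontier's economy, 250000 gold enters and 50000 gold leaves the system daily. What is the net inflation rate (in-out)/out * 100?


Net gold = 250000 - 50000 = 200000
Inflation rate = net / sunk * 100 = 200000 / 50000 * 100
= 4.0 * 100
= 400.00%

400.00%


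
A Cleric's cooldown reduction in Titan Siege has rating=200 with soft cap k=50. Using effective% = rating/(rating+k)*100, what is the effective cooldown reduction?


effective% = rating / (rating + k) * 100
= 200 / (200 + 50) * 100
= 200 / 250 * 100
= 0.8 * 100
= 80.00%

80.00%


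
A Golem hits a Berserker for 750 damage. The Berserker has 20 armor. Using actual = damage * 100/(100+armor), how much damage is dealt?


actual = 750 * 100 / (100 + 20)
= 750 * 100 / 120
= 75000 / 120
= 625.00

625.00 damage


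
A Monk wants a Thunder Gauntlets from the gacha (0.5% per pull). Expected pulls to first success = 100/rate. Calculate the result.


Expected pulls for a geometric distribution = 1/p = 100 / rate%
= 100 / 0.5
= 200.0

200.0 pulls


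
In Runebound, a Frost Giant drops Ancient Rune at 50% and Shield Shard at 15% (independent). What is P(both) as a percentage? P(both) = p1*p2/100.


For independent events, P(both) = P(A) * P(B)
= 50% * 15%
= 750 / 100 %
= 7.5%

7.5%


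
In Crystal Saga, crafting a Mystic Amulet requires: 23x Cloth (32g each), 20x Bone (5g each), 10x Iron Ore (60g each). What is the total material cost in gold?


Cost breakdown:
  Cloth: 23 * 32 = 736
  Bone: 20 * 5 = 100
  Iron Ore: 10 * 60 = 600
Total = 736 + 100 + 600 = 1436

1436 gold


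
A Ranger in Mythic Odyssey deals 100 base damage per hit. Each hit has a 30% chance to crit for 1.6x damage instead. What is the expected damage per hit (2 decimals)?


E[dmg] = base * (1 + crit_chance * (crit_mult - 1))
cc as decimal = 30/100 = 0.3
cm - 1 = 1.6 - 1 = 0.6
Bonus factor = 0.3 * 0.6 = 0.18
Total multiplier = 1 + 0.18 = 1.18
Expected damage = 100 * 1.18 = 118.00

118.00 damage


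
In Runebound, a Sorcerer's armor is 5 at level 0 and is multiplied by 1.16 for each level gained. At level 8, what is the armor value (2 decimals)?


value = base * growth^level
= 5 * 1.16^8
= 5 * 3.278415
= 16.39

16.39 armor


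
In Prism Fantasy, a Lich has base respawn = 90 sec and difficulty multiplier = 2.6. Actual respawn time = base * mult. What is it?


Respawn time = base * multiplier
= 90 * 2.6
= 234.0 seconds

234.0 seconds


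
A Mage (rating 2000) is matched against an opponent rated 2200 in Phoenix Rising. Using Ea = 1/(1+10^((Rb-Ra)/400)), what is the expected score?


Elo expected score: Ea = 1/(1 + 10^((Rb-Ra)/400))
Rb - Ra = 2200 - 2000 = 200
(Rb-Ra)/400 = 200/400 = 0.5
10^0.5 = 3.162278
Ea = 1/(1 + 3.162278) = 1/4.162278 = 0.2403

0.2403


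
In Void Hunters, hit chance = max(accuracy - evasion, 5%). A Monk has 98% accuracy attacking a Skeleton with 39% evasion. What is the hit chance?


accuracy - evasion = 98 - 39 = 59
Apply floor: max(59, 5) = 59
Hit chance = 59%

59%


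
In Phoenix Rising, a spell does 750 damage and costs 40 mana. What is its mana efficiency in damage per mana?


Efficiency = damage / mana
= 750 / 40
= 18.75

18.75 dmg/mana


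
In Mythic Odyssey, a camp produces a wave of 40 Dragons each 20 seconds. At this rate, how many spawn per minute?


Spawns per minute = count * (60 / interval)
= 40 * (60 / 20)
= 40 * 3.0
= 120.0

120.0 per minute


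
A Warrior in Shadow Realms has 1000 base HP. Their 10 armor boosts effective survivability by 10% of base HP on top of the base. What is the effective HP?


EHP = 1000 * (1 + 10/100)
= 1000 * (1 + 0.1)
= 1000 * 1.1
= 1100.0

1100.0 EHP


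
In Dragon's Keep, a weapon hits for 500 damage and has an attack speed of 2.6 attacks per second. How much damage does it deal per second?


DPS = damage * attack_speed
= 500 * 2.6
= 1300.0

1300.0 DPS


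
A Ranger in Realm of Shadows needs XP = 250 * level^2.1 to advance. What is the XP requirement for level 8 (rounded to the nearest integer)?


XP = 250 * level^2.1
Substitute level = 8:
XP = 250 * 8^2.1
= 250 * 78.7932
= 19698

19698 XP


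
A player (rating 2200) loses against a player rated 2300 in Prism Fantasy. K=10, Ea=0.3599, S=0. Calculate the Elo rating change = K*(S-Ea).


Elo update: delta = K * (S - Ea), where S = 0 (loses)
S - Ea = 0 - 0.3599 = -0.3599
Rating change = 10 * -0.3599
= -3.60

-3.60 rating points


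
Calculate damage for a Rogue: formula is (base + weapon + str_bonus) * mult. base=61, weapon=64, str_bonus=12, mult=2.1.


Sum base + weapon + str = 61 + 64 + 12 = 137
Multiply by 2.1:
137 * 2.1 = 287.7

287.7 damage


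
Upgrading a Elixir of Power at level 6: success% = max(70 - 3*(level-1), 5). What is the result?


raw_rate = 70 - 3 * (6 - 1)
= 70 - 3 * 5
= 70 - 15
= 55
Apply floor: max(55, 5) = 55%

55%


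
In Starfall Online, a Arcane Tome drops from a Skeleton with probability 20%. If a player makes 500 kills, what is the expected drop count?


Expected drops = kills * (drop_rate / 100)
= 500 * (20 / 100)
= 500 * 0.2
= 100.0

100.0 drops


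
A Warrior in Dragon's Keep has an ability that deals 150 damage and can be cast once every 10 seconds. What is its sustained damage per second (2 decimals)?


DPS = damage / cooldown
= 150 / 10
= 15.00

15.00 DPS


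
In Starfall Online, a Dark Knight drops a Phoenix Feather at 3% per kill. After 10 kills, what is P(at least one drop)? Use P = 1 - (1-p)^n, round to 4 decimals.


P(at least one) = 1 - P(none) = 1 - (1-p)^n
p = 3/100 = 0.03
1 - p = 0.97
(1 - p)^10 = 0.97^10 = 0.737424
P(at least one) = 1 - 0.737424 = 0.2626

0.2626


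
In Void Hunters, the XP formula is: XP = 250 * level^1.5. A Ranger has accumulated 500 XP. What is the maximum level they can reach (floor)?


XP = 250 * level^1.5, so level = (XP / 250)^(1/1.5)
= (500 / 250)^(1/1.5)
= 2.0^0.6667
= 1.5874
Floor: level = 1

level 1


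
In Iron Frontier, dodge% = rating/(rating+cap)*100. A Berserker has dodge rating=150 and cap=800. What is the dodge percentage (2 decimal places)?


dodge% = 150 / (150 + 800) * 100
= 150 / 950 * 100
= 0.157895 * 100
= 15.79%

15.79%


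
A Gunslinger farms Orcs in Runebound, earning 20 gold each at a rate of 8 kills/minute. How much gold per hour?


Gold per minute = 20 * 8 = 160
Gold per hour = 160 * 60 = 9600

9600 gold/hour


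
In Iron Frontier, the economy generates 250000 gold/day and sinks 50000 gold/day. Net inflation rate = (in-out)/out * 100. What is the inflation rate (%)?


Net gold = 250000 - 50000 = 200000
Inflation rate = net / sunk * 100 = 200000 / 50000 * 100
= 4.0 * 100
= 400.00%

400.00%


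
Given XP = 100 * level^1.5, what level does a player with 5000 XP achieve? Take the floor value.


XP = 100 * level^1.5, so level = (XP / 100)^(1/1.5)
= (5000 / 100)^(1/1.5)
= 50.0^0.6667
= 13.5721
Floor: level = 13

level 13


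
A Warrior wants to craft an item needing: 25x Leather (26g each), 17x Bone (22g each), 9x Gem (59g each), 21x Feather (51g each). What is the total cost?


Cost breakdown:
  Leather: 25 * 26 = 650
  Bone: 17 * 22 = 374
  Gem: 9 * 59 = 531
  Feather: 21 * 51 = 1071
Total = 650 + 374 + 531 + 1071 = 2626

2626 gold


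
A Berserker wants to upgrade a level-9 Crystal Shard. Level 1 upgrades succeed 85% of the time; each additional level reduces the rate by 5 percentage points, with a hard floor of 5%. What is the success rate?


raw_rate = 85 - 5 * (9 - 1)
= 85 - 5 * 8
= 85 - 40
= 45
Apply floor: max(45, 5) = 45%

45%


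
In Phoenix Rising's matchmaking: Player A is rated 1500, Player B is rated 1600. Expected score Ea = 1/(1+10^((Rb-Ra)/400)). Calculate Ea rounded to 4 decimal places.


Elo expected score: Ea = 1/(1 + 10^((Rb-Ra)/400))
Rb - Ra = 1600 - 1500 = 100
(Rb-Ra)/400 = 100/400 = 0.25
10^0.25 = 1.778279
Ea = 1/(1 + 1.778279) = 1/2.778279 = 0.3599

0.3599


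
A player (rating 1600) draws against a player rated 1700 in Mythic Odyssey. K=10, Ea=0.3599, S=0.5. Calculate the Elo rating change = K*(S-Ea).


Elo update: delta = K * (S - Ea), where S = 0.5 (draws)
S - Ea = 0.5 - 0.3599 = 0.1401
Rating change = 10 * 0.1401
= 1.40

1.40 rating points


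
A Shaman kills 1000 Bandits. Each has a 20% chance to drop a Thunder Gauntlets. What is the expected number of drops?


Expected drops = kills * (drop_rate / 100)
= 1000 * (20 / 100)
= 1000 * 0.2
= 200.0

200.0 drops


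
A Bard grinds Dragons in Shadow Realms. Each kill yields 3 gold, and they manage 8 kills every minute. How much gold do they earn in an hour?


Gold per minute = 3 * 8 = 24
Gold per hour = 24 * 60 = 1440

1440 gold/hour


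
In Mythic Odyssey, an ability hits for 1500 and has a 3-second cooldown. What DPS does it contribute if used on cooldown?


DPS = damage / cooldown
= 1500 / 3
= 500.00

500.00 DPS


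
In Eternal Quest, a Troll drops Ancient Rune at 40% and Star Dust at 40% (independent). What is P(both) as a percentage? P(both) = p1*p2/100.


For independent events, P(both) = P(A) * P(B)
= 40% * 40%
= 1600 / 100 %
= 16.0%

16.0%


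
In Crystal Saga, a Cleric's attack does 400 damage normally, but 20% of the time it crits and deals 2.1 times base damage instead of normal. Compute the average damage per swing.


E[dmg] = base * (1 + crit_chance * (crit_mult - 1))
cc as decimal = 20/100 = 0.2
cm - 1 = 2.1 - 1 = 1.1
Bonus factor = 0.2 * 1.1 = 0.22
Total multiplier = 1 + 0.22 = 1.22
Expected damage = 400 * 1.22 = 488.00

488.00 damage


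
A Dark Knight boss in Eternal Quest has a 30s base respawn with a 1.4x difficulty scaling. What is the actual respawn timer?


Respawn time = base * multiplier
= 30 * 1.4
= 42.0 seconds

42.0 seconds


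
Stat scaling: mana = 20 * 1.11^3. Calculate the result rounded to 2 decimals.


value = base * growth^level
= 20 * 1.11^3
= 20 * 1.367631
= 27.35

27.35 mana


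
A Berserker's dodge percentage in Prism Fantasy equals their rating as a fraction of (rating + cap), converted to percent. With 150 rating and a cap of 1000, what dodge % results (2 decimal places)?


dodge% = 150 / (150 + 1000) * 100
= 150 / 1150 * 100
= 0.130435 * 100
= 13.04%

13.04%


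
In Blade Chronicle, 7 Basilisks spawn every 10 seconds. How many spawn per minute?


Spawns per minute = count * (60 / interval)
= 7 * (60 / 10)
= 7 * 6.0
= 42.0

42.0 per minute


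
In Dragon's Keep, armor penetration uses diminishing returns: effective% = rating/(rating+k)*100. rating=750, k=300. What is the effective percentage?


effective% = rating / (rating + k) * 100
= 750 / (750 + 300) * 100
= 750 / 1050 * 100
= 0.714286 * 100
= 71.43%

71.43%


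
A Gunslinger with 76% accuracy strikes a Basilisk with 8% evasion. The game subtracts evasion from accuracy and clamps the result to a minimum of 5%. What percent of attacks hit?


accuracy - evasion = 76 - 8 = 68
Apply floor: max(68, 5) = 68
Hit chance = 68%

68%


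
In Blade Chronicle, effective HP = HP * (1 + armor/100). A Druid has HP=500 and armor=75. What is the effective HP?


EHP = 500 * (1 + 75/100)
= 500 * (1 + 0.75)
= 500 * 1.75
= 875.0

875.0 EHP


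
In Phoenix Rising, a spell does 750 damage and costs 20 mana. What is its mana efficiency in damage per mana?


Efficiency = damage / mana
= 750 / 20
= 37.50

37.50 dmg/mana


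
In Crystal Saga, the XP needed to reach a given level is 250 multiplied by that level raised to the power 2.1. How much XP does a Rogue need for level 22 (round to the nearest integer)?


XP = 250 * level^2.1
Substitute level = 22:
XP = 250 * 22^2.1
= 250 * 659.3069
= 164827

164827 XP


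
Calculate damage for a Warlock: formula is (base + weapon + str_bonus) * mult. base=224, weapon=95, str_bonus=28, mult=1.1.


Sum base + weapon + str = 224 + 95 + 28 = 347
Multiply by 1.1:
347 * 1.1 = 381.7

381.7 damage


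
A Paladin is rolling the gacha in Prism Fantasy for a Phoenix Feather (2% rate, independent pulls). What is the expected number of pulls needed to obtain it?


Expected pulls for a geometric distribution = 1/p = 100 / rate%
= 100 / 2
= 50.0

50.0 pulls


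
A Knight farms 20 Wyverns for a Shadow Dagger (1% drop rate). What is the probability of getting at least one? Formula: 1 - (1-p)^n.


P(at least one) = 1 - P(none) = 1 - (1-p)^n
p = 1/100 = 0.01
1 - p = 0.99
(1 - p)^20 = 0.99^20 = 0.817907
P(at least one) = 1 - 0.817907 = 0.1821

0.1821


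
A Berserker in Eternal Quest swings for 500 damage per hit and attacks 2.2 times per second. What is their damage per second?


DPS = damage * attack_speed
= 500 * 2.2
= 1100.0

1100.0 DPS


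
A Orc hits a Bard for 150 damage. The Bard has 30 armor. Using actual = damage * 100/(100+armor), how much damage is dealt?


actual = 150 * 100 / (100 + 30)
= 150 * 100 / 130
= 15000 / 130
= 115.38

115.38 damage


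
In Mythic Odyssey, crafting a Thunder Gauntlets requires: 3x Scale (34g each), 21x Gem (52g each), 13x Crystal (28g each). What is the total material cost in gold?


Cost breakdown:
  Scale: 3 * 34 = 102
  Gem: 21 * 52 = 1092
  Crystal: 13 * 28 = 364
Total = 102 + 1092 + 364 = 1558

1558 gold


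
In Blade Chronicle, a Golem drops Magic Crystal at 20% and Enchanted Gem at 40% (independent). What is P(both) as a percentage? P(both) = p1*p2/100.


For independent events, P(both) = P(A) * P(B)
= 20% * 40%
= 800 / 100 %
= 8.0%

8.0%


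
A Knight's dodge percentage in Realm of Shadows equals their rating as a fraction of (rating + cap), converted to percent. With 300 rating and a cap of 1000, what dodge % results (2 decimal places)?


dodge% = 300 / (300 + 1000) * 100
= 300 / 1300 * 100
= 0.230769 * 100
= 23.08%

23.08%


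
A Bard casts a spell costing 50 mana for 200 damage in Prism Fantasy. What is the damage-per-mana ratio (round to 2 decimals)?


Efficiency = damage / mana
= 200 / 50
= 4.00

4.00 dmg/mana


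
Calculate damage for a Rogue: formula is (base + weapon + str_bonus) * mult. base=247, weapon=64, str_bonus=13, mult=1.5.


Sum base + weapon + str = 247 + 64 + 13 = 324
Multiply by 1.5:
324 * 1.5 = 486.0

486.0 damage


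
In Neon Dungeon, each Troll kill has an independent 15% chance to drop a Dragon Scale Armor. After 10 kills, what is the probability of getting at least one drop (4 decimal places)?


P(at least one) = 1 - P(none) = 1 - (1-p)^n
p = 15/100 = 0.15
1 - p = 0.85
(1 - p)^10 = 0.85^10 = 0.196874
P(at least one) = 1 - 0.196874 = 0.8031

0.8031


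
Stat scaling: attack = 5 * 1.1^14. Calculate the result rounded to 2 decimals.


value = base * growth^level
= 5 * 1.1^14
= 5 * 3.797498
= 18.99

18.99 attack


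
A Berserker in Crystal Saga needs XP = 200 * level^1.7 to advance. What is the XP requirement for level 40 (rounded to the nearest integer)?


XP = 200 * level^1.7
Substitute level = 40:
XP = 200 * 40^1.7
= 200 * 529.0564
= 105811

105811 XP


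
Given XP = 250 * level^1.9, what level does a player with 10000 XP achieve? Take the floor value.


XP = 250 * level^1.9, so level = (XP / 250)^(1/1.9)
= (10000 / 250)^(1/1.9)
= 40.0^0.5263
= 6.9693
Floor: level = 6

level 6


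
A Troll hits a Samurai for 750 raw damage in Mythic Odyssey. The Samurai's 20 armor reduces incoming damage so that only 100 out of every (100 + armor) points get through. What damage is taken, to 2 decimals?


actual = 750 * 100 / (100 + 20)
= 750 * 100 / 120
= 75000 / 120
= 625.00

625.00 damage


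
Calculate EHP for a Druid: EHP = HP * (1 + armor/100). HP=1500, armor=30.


EHP = 1500 * (1 + 30/100)
= 1500 * (1 + 0.3)
= 1500 * 1.3
= 1950.0

1950.0 EHP


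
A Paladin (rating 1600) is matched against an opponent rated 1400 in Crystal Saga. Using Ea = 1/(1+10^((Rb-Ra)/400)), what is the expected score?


Elo expected score: Ea = 1/(1 + 10^((Rb-Ra)/400))
Rb - Ra = 1400 - 1600 = -200
(Rb-Ra)/400 = -200/400 = -0.5
10^-0.5 = 0.316228
Ea = 1/(1 + 0.316228) = 1/1.316228 = 0.7597

0.7597


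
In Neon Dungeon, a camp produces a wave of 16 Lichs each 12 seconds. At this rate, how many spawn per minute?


Spawns per minute = count * (60 / interval)
= 16 * (60 / 12)
= 16 * 5.0
= 80.0

80.0 per minute


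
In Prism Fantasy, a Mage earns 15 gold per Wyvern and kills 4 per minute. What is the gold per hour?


Gold per minute = 15 * 4 = 60
Gold per hour = 60 * 60 = 3600

3600 gold/hour


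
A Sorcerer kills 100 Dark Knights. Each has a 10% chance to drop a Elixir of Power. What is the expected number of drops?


Expected drops = kills * (drop_rate / 100)
= 100 * (10 / 100)
= 100 * 0.1
= 10.0

10.0 drops


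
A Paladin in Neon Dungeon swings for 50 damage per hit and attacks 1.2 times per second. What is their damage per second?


DPS = damage * attack_speed
= 50 * 1.2
= 60.0

60.0 DPS


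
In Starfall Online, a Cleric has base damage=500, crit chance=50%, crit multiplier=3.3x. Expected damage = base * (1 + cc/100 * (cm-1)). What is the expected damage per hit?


E[dmg] = base * (1 + crit_chance * (crit_mult - 1))
cc as decimal = 50/100 = 0.5
cm - 1 = 3.3 - 1 = 2.3
Bonus factor = 0.5 * 2.3 = 1.15
Total multiplier = 1 + 1.15 = 2.15
Expected damage = 500 * 2.15 = 1075.00

1075.00 damage


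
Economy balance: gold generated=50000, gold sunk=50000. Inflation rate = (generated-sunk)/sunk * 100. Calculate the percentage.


Net gold = 50000 - 50000 = 0
Inflation rate = net / sunk * 100 = 0 / 50000 * 100
= 0.0 * 100
= 0.00%

0.00%


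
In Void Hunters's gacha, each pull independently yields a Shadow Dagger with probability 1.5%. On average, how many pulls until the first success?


Expected pulls for a geometric distribution = 1/p = 100 / rate%
= 100 / 1.5
= 66.67

66.67 pulls


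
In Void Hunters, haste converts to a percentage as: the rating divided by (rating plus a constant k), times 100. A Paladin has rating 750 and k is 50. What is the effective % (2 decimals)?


effective% = rating / (rating + k) * 100
= 750 / (750 + 50) * 100
= 750 / 800 * 100
= 0.9375 * 100
= 93.75%

93.75%


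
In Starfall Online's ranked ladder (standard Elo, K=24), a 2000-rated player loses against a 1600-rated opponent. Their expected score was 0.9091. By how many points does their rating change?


Elo update: delta = K * (S - Ea), where S = 0 (loses)
S - Ea = 0 - 0.9091 = -0.9091
Rating change = 24 * -0.9091
= -21.82

-21.82 rating points


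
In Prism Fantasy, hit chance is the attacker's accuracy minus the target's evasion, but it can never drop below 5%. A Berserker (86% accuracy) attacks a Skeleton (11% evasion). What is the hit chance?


accuracy - evasion = 86 - 11 = 75
Apply floor: max(75, 5) = 75
Hit chance = 75%

75%


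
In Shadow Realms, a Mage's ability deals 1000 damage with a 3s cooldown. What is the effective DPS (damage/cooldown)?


DPS = damage / cooldown
= 1000 / 3
= 333.33

333.33 DPS


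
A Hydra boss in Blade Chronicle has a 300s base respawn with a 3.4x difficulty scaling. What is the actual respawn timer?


Respawn time = base * multiplier
= 300 * 3.4
= 1020.0 seconds

1020.0 seconds


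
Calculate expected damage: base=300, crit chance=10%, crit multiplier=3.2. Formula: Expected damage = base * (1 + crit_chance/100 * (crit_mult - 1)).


E[dmg] = base * (1 + crit_chance * (crit_mult - 1))
cc as decimal = 10/100 = 0.1
cm - 1 = 3.2 - 1 = 2.2
Bonus factor = 0.1 * 2.2 = 0.22
Total multiplier = 1 + 0.22 = 1.22
Expected damage = 300 * 1.22 = 366.00

366.00 damage


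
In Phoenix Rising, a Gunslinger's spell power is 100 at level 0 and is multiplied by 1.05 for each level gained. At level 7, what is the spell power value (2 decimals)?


value = base * growth^level
= 100 * 1.05^7
= 100 * 1.4071
= 140.71

140.71 spell power


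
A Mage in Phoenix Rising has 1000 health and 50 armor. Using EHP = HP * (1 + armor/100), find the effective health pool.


EHP = 1000 * (1 + 50/100)
= 1000 * (1 + 0.5)
= 1000 * 1.5
= 1500.0

1500.0 EHP


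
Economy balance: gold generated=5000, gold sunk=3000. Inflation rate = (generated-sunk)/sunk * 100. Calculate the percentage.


Net gold = 5000 - 3000 = 2000
Inflation rate = net / sunk * 100 = 2000 / 3000 * 100
= 0.666667 * 100
= 66.67%

66.67%


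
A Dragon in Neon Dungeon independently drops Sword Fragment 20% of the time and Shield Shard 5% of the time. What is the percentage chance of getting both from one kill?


For independent events, P(both) = P(A) * P(B)
= 20% * 5%
= 100 / 100 %
= 1.0%

1.0%


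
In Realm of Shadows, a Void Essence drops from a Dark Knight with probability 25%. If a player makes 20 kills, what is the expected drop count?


Expected drops = kills * (drop_rate / 100)
= 20 * (25 / 100)
= 20 * 0.25
= 5.0

5.0 drops


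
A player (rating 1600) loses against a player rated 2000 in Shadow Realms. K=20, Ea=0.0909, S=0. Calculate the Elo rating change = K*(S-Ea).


Elo update: delta = K * (S - Ea), where S = 0 (loses)
S - Ea = 0 - 0.0909 = -0.0909
Rating change = 20 * -0.0909
= -1.82

-1.82 rating points


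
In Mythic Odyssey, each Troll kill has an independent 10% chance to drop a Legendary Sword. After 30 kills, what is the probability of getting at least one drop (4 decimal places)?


P(at least one) = 1 - P(none) = 1 - (1-p)^n
p = 10/100 = 0.1
1 - p = 0.9
(1 - p)^30 = 0.9^30 = 0.042391
P(at least one) = 1 - 0.042391 = 0.9576

0.9576


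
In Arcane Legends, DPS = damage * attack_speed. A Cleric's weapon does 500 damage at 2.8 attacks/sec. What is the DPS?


DPS = damage * attack_speed
= 500 * 2.8
= 1400.0

1400.0 DPS


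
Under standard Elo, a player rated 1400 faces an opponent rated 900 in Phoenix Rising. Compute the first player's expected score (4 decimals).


Elo expected score: Ea = 1/(1 + 10^((Rb-Ra)/400))
Rb - Ra = 900 - 1400 = -500
(Rb-Ra)/400 = -500/400 = -1.25
10^-1.25 = 0.056234
Ea = 1/(1 + 0.056234) = 1/1.056234 = 0.9468

0.9468


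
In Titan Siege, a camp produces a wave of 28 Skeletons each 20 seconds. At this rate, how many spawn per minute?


Spawns per minute = count * (60 / interval)
= 28 * (60 / 20)
= 28 * 3.0
= 84.0

84.0 per minute


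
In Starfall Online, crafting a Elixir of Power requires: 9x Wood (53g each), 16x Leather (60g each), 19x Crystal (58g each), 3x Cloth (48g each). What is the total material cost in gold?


Cost breakdown:
  Wood: 9 * 53 = 477
  Leather: 16 * 60 = 960
  Crystal: 19 * 58 = 1102
  Cloth: 3 * 48 = 144
Total = 477 + 960 + 1102 + 144 = 2683

2683 gold


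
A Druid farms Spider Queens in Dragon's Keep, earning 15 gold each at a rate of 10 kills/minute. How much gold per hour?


Gold per minute = 15 * 10 = 150
Gold per hour = 150 * 60 = 9000

9000 gold/hour


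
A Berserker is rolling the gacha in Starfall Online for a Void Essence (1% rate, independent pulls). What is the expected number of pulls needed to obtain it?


Expected pulls for a geometric distribution = 1/p = 100 / rate%
= 100 / 1
= 100.0

100.0 pulls


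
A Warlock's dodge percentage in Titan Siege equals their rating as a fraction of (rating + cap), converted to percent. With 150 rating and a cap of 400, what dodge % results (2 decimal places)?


dodge% = 150 / (150 + 400) * 100
= 150 / 550 * 100
= 0.272727 * 100
= 27.27%

27.27%


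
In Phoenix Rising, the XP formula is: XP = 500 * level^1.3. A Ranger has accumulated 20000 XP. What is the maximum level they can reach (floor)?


XP = 500 * level^1.3, so level = (XP / 500)^(1/1.3)
= (20000 / 500)^(1/1.3)
= 40.0^0.7692
= 17.0747
Floor: level = 17

level 17


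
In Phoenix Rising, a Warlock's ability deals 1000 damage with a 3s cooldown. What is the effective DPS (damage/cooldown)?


DPS = damage / cooldown
= 1000 / 3
= 333.33

333.33 DPS


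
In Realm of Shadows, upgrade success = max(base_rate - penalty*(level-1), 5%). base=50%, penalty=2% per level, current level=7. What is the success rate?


raw_rate = 50 - 2 * (7 - 1)
= 50 - 2 * 6
= 50 - 12
= 38
Apply floor: max(38, 5) = 38%

38%


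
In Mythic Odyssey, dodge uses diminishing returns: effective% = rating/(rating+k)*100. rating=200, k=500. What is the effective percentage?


effective% = rating / (rating + k) * 100
= 200 / (200 + 500) * 100
= 200 / 700 * 100
= 0.285714 * 100
= 28.57%

28.57%


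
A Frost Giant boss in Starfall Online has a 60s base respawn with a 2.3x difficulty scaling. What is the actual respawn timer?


Respawn time = base * multiplier
= 60 * 2.3
= 138.0 seconds

138.0 seconds


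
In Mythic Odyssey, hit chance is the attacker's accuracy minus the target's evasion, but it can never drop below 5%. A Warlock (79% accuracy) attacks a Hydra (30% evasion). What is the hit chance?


accuracy - evasion = 79 - 30 = 49
Apply floor: max(49, 5) = 49
Hit chance = 49%

49%


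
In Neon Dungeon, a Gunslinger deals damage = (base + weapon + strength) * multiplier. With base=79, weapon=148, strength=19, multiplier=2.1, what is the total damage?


Sum base + weapon + str = 79 + 148 + 19 = 246
Multiply by 2.1:
246 * 2.1 = 516.6

516.6 damage


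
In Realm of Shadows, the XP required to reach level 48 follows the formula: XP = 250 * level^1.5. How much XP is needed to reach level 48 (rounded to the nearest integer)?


XP = 250 * level^1.5
Substitute level = 48:
XP = 250 * 48^1.5
= 250 * 332.5538
= 83138

83138 XP


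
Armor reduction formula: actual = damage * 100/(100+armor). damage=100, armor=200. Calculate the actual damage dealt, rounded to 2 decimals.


actual = 100 * 100 / (100 + 200)
= 100 * 100 / 300
= 10000 / 300
= 33.33

33.33 damage


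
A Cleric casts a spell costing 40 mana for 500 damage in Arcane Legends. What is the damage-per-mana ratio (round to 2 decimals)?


Efficiency = damage / mana
= 500 / 40
= 12.50

12.50 dmg/mana


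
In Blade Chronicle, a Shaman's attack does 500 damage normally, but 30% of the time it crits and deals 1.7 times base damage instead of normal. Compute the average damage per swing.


E[dmg] = base * (1 + crit_chance * (crit_mult - 1))
cc as decimal = 30/100 = 0.3
cm - 1 = 1.7 - 1 = 0.7
Bonus factor = 0.3 * 0.7 = 0.21
Total multiplier = 1 + 0.21 = 1.21
Expected damage = 500 * 1.21 = 605.00

605.00 damage


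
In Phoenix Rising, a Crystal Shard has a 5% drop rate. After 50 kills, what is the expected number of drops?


Expected drops = kills * (drop_rate / 100)
= 50 * (5 / 100)
= 50 * 0.05
= 2.5

2.5 drops


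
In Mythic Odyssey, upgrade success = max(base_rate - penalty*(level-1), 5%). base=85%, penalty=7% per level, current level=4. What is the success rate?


raw_rate = 85 - 7 * (4 - 1)
= 85 - 7 * 3
= 85 - 21
= 64
Apply floor: max(64, 5) = 64%

64%


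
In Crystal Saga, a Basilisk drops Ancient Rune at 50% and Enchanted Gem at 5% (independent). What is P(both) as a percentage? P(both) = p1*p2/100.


For independent events, P(both) = P(A) * P(B)
= 50% * 5%
= 250 / 100 %
= 2.5%

2.5%


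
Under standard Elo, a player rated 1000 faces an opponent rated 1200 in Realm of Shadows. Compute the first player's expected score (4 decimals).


Elo expected score: Ea = 1/(1 + 10^((Rb-Ra)/400))
Rb - Ra = 1200 - 1000 = 200
(Rb-Ra)/400 = 200/400 = 0.5
10^0.5 = 3.162278
Ea = 1/(1 + 3.162278) = 1/4.162278 = 0.2403

0.2403


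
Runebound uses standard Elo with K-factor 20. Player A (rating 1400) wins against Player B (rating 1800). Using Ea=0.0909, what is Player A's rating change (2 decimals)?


Elo update: delta = K * (S - Ea), where S = 1 (wins)
S - Ea = 1 - 0.0909 = 0.9091
Rating change = 20 * 0.9091
= 18.18

18.18 rating points


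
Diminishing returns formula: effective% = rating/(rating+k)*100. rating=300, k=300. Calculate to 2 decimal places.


effective% = rating / (rating + k) * 100
= 300 / (300 + 300) * 100
= 300 / 600 * 100
= 0.5 * 100
= 50.00%

50.00%


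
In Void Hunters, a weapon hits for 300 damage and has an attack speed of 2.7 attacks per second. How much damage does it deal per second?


DPS = damage * attack_speed
= 300 * 2.7
= 810.0

810.0 DPS


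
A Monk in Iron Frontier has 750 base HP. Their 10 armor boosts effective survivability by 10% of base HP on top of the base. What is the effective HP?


EHP = 750 * (1 + 10/100)
= 750 * (1 + 0.1)
= 750 * 1.1
= 825.0

825.0 EHP


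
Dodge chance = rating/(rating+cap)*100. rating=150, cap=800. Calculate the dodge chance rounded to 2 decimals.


dodge% = 150 / (150 + 800) * 100
= 150 / 950 * 100
= 0.157895 * 100
= 15.79%

15.79%


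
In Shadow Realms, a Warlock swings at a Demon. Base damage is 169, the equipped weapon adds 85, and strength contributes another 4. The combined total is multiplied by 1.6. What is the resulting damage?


Sum base + weapon + str = 169 + 85 + 4 = 258
Multiply by 1.6:
258 * 1.6 = 412.8

412.8 damage


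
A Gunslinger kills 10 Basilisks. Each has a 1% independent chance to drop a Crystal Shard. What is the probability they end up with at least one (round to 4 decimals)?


P(at least one) = 1 - P(none) = 1 - (1-p)^n
p = 1/100 = 0.01
1 - p = 0.99
(1 - p)^10 = 0.99^10 = 0.904382
P(at least one) = 1 - 0.904382 = 0.0956

0.0956


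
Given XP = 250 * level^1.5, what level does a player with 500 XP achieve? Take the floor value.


XP = 250 * level^1.5, so level = (XP / 250)^(1/1.5)
= (500 / 250)^(1/1.5)
= 2.0^0.6667
= 1.5874
Floor: level = 1

level 1


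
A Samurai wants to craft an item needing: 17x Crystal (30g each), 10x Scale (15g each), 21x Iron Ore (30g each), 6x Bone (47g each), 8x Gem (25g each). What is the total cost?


Cost breakdown:
  Crystal: 17 * 30 = 510
  Scale: 10 * 15 = 150
  Iron Ore: 21 * 30 = 630
  Bone: 6 * 47 = 282
  Gem: 8 * 25 = 200
Total = 510 + 150 + 630 + 282 + 200 = 1772

1772 gold


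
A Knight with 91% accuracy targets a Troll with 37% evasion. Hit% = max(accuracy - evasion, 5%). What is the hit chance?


accuracy - evasion = 91 - 37 = 54
Apply floor: max(54, 5) = 54
Hit chance = 54%

54%


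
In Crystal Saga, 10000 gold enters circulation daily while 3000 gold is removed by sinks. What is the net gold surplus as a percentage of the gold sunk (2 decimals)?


Net gold = 10000 - 3000 = 7000
Inflation rate = net / sunk * 100 = 7000 / 3000 * 100
= 2.333333 * 100
= 233.33%

233.33%


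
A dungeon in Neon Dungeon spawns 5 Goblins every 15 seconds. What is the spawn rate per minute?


Spawns per minute = count * (60 / interval)
= 5 * (60 / 15)
= 5 * 4.0
= 20.0

20.0 per minute


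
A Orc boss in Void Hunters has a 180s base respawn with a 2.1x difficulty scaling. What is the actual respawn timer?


Respawn time = base * multiplier
= 180 * 2.1
= 378.0 seconds

378.0 seconds


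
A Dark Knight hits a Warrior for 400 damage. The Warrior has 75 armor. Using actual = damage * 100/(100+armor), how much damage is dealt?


actual = 400 * 100 / (100 + 75)
= 400 * 100 / 175
= 40000 / 175
= 228.57

228.57 damage


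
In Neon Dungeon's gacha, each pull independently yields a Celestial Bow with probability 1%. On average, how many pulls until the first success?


Expected pulls for a geometric distribution = 1/p = 100 / rate%
= 100 / 1
= 100.0

100.0 pulls


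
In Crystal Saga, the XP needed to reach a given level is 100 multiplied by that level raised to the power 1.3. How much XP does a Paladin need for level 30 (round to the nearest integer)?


XP = 100 * level^1.3
Substitute level = 30:
XP = 100 * 30^1.3
= 100 * 83.2257
= 8323

8323 XP


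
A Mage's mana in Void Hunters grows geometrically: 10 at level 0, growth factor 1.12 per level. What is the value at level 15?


value = base * growth^level
= 10 * 1.12^15
= 10 * 5.473566
= 54.74

54.74 mana


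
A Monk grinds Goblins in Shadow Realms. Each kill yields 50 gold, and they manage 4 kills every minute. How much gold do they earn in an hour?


Gold per minute = 50 * 4 = 200
Gold per hour = 200 * 60 = 12000

12000 gold/hour


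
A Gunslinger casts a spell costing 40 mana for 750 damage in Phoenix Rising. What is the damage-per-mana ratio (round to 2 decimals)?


Efficiency = damage / mana
= 750 / 40
= 18.75

18.75 dmg/mana


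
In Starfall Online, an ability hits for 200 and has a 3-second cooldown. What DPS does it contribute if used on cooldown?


DPS = damage / cooldown
= 200 / 3
= 66.67

66.67 DPS


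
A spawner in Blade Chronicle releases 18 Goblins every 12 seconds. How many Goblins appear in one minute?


Spawns per minute = count * (60 / interval)
= 18 * (60 / 12)
= 18 * 5.0
= 90.0

90.0 per minute


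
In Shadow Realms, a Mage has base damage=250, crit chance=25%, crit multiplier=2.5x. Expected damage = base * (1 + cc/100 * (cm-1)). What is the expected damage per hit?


E[dmg] = base * (1 + crit_chance * (crit_mult - 1))
cc as decimal = 25/100 = 0.25
cm - 1 = 2.5 - 1 = 1.5
Bonus factor = 0.25 * 1.5 = 0.375
Total multiplier = 1 + 0.375 = 1.375
Expected damage = 250 * 1.375 = 343.75

343.75 damage


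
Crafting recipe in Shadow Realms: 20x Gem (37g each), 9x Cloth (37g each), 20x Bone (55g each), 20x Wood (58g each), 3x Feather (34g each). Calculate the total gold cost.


Cost breakdown:
  Gem: 20 * 37 = 740
  Cloth: 9 * 37 = 333
  Bone: 20 * 55 = 1100
  Wood: 20 * 58 = 1160
  Feather: 3 * 34 = 102
Total = 740 + 333 + 1100 + 1160 + 102 = 3435

3435 gold
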